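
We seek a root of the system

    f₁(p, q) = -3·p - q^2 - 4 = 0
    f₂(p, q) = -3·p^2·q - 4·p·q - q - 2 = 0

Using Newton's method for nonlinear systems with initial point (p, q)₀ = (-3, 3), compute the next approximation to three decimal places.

(-2.213, 1.940)

At (-3, 3): F = (-4.000, -50.000).
Jacobian J = [[-3, -2·q], [-6·p·q - 4·q, -3·p^2 - 4·p - 1]].
At the point, J = [[-3.000, -6.000], [42.000, -16.000]] (det J = 300.000).
Solving J·Δ = −F gives Δ = (0.787, -1.060).
Then the next iterate is (p, q)₁ = (-2.213, 1.940).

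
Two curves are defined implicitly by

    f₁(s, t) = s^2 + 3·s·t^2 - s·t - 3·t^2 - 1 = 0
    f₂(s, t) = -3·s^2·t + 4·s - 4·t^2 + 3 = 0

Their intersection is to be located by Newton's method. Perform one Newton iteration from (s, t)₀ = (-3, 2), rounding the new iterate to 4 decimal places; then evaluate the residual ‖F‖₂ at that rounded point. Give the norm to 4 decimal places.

25.5957

At (-3, 2): F = (-34.0000, -79.0000).
Jacobian J = [[2·s + 3·t^2 - t, 6·s·t - s - 6·t], [-6·s·t + 4, -3·s^2 - 8·t]].
At the point, J = [[4.0000, -45.0000], [40.0000, -43.0000]] (det J = 1628.0000).
Solving J·Δ = −F gives Δ = (1.2856, -0.6413).
Then the next iterate is (s, t)₁ = (-1.7144, 1.3587).
Re-evaluating at (-1.7144, 1.3587): F = (-10.764359, -23.222203), so ‖F‖₂ = 25.5957.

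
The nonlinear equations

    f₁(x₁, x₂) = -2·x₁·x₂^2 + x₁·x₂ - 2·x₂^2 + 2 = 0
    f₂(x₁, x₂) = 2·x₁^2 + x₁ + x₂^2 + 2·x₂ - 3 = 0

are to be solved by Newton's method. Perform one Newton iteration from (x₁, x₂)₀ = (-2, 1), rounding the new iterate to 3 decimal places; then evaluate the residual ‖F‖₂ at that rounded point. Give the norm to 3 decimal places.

1.977

At (-2, 1): F = (2.000, 6.000).
Jacobian J = [[-2·x₂^2 + x₂, -4·x₁·x₂ + x₁ - 4·x₂], [4·x₁ + 1, 2·x₂ + 2]].
At the point, J = [[-1.000, 2.000], [-7.000, 4.000]] (det J = 10.000).
Solving J·Δ = −F gives Δ = (0.400, -0.800).
Then the next iterate is (x₁, x₂)₁ = (-1.600, 0.200).
Re-evaluating at (-1.600, 0.200): F = (1.728, 0.960), so ‖F‖₂ = 1.977.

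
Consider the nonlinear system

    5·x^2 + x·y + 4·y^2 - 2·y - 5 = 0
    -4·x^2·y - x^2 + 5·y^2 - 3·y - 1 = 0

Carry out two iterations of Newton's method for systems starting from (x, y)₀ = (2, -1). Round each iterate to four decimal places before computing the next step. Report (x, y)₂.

At (2, -1): F = (19.0000, 19.0000).
Jacobian J = [[10·x + y, x + 8·y - 2], [-8·x·y - 2·x, -4·x^2 + 10·y - 3]].
At the point, J = [[19.0000, -8.0000], [12.0000, -29.0000]] (det J = -455.0000).
Solving J·Δ = −F gives Δ = (-0.8769, 0.2923).
Then the next iterate is (x, y)₁ = (1.1231, -0.7077).
Round to (1.1231, -0.7077) and repeat: F = (3.930707, 5.936583), J = [[10.5233, -6.5385], [4.112343, -15.122414]].
Δ = (-0.1560, 0.3502), so (x, y)₂ = (0.9671, -0.3575).

(0.9671, -0.3575)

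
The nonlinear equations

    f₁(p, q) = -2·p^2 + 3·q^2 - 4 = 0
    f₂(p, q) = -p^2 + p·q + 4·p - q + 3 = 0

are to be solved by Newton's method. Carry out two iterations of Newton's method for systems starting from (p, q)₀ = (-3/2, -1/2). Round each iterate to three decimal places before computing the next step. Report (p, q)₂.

(-1.701, -3.329)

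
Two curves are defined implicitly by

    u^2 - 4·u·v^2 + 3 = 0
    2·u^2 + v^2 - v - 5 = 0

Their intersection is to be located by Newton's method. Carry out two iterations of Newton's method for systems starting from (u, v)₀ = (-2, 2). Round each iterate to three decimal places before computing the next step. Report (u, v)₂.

At (-2, 2): F = (39.000, 5.000).
Jacobian J = [[2·u - 4·v^2, -8·u·v], [4·u, 2·v - 1]].
At the point, J = [[-20.000, 32.000], [-8.000, 3.000]] (det J = 196.000).
Solving J·Δ = −F gives Δ = (0.219, -1.082).
Then the next iterate is (u, v)₁ = (-1.781, 0.918).
Round to (-1.781, 0.918) and repeat: F = (12.17553, 1.26865), J = [[-6.93290, 13.07966], [-7.124, 0.836]].
Δ = (0.073, -0.892), so (u, v)₂ = (-1.708, 0.026).

(-1.708, 0.026)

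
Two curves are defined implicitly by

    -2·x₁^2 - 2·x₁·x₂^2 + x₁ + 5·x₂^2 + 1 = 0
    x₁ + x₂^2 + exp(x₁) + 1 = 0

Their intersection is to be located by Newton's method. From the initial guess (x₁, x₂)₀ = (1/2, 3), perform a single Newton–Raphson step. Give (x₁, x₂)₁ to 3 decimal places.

(0.108, 1.148)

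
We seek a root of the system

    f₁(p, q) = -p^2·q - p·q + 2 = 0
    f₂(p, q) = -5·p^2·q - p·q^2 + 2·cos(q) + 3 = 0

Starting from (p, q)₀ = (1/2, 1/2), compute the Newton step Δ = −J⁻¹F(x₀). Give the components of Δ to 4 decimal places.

(2.1629, -0.7172)

At (1/2, 1/2): F = (1.6250, 4.005165).
Jacobian J = [[-2·p·q - q, -p^2 - p], [-10·p·q - q^2, -5·p^2 - 2·p·q - 2·sin(q)]].
At the point, J = [[-1.0000, -0.7500], [-2.7500, -2.708851]] (det J = 0.646351).
Solving J·Δ = −F gives Δ = (2.1629, -0.7172).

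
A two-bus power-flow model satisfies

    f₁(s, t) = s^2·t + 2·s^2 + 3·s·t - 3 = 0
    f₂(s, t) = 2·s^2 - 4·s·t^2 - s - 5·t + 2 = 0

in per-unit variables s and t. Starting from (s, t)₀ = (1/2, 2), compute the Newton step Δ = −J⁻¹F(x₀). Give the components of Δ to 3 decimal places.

(0.145, -1.398)

At (1/2, 2): F = (1.000, -16.000).
Jacobian J = [[2·s·t + 4·s + 3·t, s^2 + 3·s], [4·s - 4·t^2 - 1, -8·s·t - 5]].
At the point, J = [[10.000, 1.750], [-15.000, -13.000]] (det J = -103.750).
Solving J·Δ = −F gives Δ = (0.145, -1.398).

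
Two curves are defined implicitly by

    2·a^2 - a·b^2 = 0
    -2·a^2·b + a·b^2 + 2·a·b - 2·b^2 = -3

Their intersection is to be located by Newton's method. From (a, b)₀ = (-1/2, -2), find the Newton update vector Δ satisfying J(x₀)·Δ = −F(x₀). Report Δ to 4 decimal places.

At (-1/2, -2): F = (2.5000, -4.0000).
Jacobian J = [[4·a - b^2, -2·a·b], [-4·a·b + b^2 + 2·b, -2·a^2 + 2·a·b + 2·a - 4·b]].
At the point, J = [[-6.0000, -2.0000], [-4.0000, 8.5000]] (det J = -59.0000).
Solving J·Δ = −F gives Δ = (0.2246, 0.5763).

(0.2246, 0.5763)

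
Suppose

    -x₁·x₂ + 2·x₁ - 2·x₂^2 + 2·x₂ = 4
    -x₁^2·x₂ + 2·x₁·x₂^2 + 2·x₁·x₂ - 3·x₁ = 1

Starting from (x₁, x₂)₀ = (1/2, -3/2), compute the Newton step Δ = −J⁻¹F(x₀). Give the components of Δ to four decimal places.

(4.0952, -0.6111)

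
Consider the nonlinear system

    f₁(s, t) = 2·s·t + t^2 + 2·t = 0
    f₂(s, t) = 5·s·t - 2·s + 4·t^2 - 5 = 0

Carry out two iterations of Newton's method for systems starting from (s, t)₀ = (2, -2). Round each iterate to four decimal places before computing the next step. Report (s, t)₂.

At (2, -2): F = (-8.0000, -13.0000).
Jacobian J = [[2·t, 2·s + 2·t + 2], [5·t - 2, 5·s + 8·t]].
At the point, J = [[-4.0000, 2.0000], [-12.0000, -6.0000]] (det J = 48.0000).
Solving J·Δ = −F gives Δ = (-1.5417, 0.9167).
Then the next iterate is (s, t)₁ = (0.4583, -1.0833).
Round to (0.4583, -1.0833) and repeat: F = (-1.986014, -3.704826), J = [[-2.1666, 0.7500], [-7.4165, -6.3749]].
Δ = (-0.7969, 0.3459), so (s, t)₂ = (-0.3386, -0.7374).

(-0.3386, -0.7374)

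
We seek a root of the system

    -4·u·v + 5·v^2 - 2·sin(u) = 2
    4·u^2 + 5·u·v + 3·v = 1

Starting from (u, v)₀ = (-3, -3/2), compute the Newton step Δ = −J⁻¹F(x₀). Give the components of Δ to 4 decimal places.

(1.3698, 0.8210)

At (-3, -3/2): F = (-8.467760, 53.0000).
Jacobian J = [[-4·v - 2·cos(u), -4·u + 10·v], [8·u + 5·v, 5·u + 3]].
At the point, J = [[7.979985, -3.0000], [-31.5000, -12.0000]] (det J = -190.259820).
Solving J·Δ = −F gives Δ = (1.3698, 0.8210).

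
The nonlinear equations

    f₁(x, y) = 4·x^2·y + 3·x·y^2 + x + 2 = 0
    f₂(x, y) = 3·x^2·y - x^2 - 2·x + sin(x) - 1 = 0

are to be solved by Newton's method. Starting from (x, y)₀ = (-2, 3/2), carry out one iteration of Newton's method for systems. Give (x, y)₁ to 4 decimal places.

(-1.3057, 1.1089)

At (-2, 3/2): F = (10.5000, 16.090703).
Jacobian J = [[8·x·y + 3·y^2 + 1, 4·x^2 + 6·x·y], [6·x·y - 2·x + cos(x) - 2, 3·x^2]].
At the point, J = [[-16.2500, -2.0000], [-16.416147, 12.0000]] (det J = -227.832294).
Solving J·Δ = −F gives Δ = (0.6943, -0.3911).
Then the next iterate is (x, y)₁ = (-1.3057, 1.1089).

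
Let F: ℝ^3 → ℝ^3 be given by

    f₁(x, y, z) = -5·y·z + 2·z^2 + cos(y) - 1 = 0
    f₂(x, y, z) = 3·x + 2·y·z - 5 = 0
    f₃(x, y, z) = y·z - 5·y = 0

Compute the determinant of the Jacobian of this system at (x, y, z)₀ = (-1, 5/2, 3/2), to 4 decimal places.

J = [[0, -5·z - sin(y), -5·y + 4·z], [3, 2·z, 2·y], [0, z - 5, y]].
At the point, J = [[0.0000, -8.098472, -6.5000], [3.0000, 3.0000, 5.0000], [0.0000, -3.5000, 2.5000]].
det J = 128.9885.

128.9885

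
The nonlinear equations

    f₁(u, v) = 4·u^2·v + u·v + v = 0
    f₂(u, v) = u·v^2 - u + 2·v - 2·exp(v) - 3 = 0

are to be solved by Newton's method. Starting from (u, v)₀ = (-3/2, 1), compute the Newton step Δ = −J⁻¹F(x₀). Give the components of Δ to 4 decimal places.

(0.0000, -1.0000)

At (-3/2, 1): F = (8.5000, -6.436564).
Jacobian J = [[8·u·v + v, 4·u^2 + u + 1], [v^2 - 1, 2·u·v - 2·exp(v) + 2]].
At the point, J = [[-11.0000, 8.5000], [0.0000, -6.436564]] (det J = 70.802200).
Solving J·Δ = −F gives Δ = (0.0000, -1.0000).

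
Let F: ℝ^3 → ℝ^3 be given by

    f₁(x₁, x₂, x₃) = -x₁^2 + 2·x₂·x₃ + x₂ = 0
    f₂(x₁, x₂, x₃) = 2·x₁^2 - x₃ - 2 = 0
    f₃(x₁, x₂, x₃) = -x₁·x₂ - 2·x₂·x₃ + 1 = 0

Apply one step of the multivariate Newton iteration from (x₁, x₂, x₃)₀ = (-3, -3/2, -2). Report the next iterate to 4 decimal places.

At (-3, -3/2, -2): F = (-4.5000, 18.0000, -9.5000).
Jacobian J = [[-2·x₁, 2·x₃ + 1, 2·x₂], [4·x₁, 0, -1], [-x₂, -x₁ - 2·x₃, -2·x₂]].
At the point, J = [[6.0000, -3.0000, -3.0000], [-12.0000, 0.0000, -1.0000], [1.5000, 7.0000, 3.0000]] (det J = 190.5000).
Solving J·Δ = −F gives Δ = (1.4488, 0.7835, 0.6142).
Then the next iterate is (x₁, x₂, x₃)₁ = (-1.5512, -0.7165, -1.3858).

(-1.5512, -0.7165, -1.3858)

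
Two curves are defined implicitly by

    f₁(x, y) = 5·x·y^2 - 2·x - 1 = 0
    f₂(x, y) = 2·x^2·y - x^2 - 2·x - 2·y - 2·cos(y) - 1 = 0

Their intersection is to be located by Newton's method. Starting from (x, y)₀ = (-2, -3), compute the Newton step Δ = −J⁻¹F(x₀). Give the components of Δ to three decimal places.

At (-2, -3): F = (-87.000, -17.02002).
Jacobian J = [[5·y^2 - 2, 10·x·y], [4·x·y - 2·x - 2, 2·x^2 + 2·sin(y) - 2]].
At the point, J = [[43.000, 60.000], [26.000, 5.71776]] (det J = -1314.13632).
Solving J·Δ = −F gives Δ = (0.399, 1.164).

(0.399, 1.164)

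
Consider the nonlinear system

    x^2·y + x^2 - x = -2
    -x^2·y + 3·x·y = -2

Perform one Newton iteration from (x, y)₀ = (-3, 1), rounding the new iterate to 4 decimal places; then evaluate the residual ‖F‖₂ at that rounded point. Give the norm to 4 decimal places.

7.0449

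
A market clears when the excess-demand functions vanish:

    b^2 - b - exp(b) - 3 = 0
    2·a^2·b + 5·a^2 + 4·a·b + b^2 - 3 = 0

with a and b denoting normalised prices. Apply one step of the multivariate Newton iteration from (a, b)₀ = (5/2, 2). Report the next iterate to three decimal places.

At (5/2, 2): F = (-8.38906, 77.250).
Jacobian J = [[0, 2·b - exp(b) - 1], [4·a·b + 10·a + 4·b, 2·a^2 + 4·a + 2·b]].
At the point, J = [[0.000, -4.38906], [53.000, 26.500]] (det J = 232.61997).
Solving J·Δ = −F gives Δ = (-0.502, -1.911).
Then the next iterate is (a, b)₁ = (1.998, 0.089).

(1.998, 0.089)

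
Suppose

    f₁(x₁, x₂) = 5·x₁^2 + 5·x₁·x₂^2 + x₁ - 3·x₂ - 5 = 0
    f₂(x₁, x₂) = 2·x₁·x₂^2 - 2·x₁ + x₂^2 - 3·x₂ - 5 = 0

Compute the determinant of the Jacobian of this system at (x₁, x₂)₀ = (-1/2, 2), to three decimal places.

30.000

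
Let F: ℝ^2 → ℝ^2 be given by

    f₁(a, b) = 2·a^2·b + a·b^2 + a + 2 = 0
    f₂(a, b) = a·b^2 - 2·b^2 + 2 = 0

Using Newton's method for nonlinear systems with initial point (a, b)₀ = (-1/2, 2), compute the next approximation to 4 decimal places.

(-4.7500, -0.5000)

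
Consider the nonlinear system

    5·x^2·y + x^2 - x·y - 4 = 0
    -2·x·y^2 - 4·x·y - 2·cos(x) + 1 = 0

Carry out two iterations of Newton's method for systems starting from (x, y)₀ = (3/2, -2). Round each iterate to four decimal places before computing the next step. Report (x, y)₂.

At (3/2, -2): F = (-21.2500, 0.858526).
Jacobian J = [[10·x·y + 2·x - y, 5·x^2 - x], [-2·y^2 - 4·y + 2·sin(x), -4·x·y - 4·x]].
At the point, J = [[-25.0000, 9.7500], [1.994990, 6.0000]] (det J = -169.451152).
Solving J·Δ = −F gives Δ = (-0.8018, 0.1235).
Then the next iterate is (x, y)₁ = (0.6982, -1.8765).
Round to (0.6982, -1.8765) and repeat: F = (-6.776156, -0.208389), J = [[-9.828823, 1.739216], [1.749175, 2.447889]].
Δ = (-0.5987, 0.5129), so (x, y)₂ = (0.0995, -1.3636).

(0.0995, -1.3636)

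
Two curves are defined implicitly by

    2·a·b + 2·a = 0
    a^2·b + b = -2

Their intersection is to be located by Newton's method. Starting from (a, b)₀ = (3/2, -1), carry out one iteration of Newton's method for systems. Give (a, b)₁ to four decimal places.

(1.0833, -1.0000)

At (3/2, -1): F = (0.0000, -1.2500).
Jacobian J = [[2·b + 2, 2·a], [2·a·b, a^2 + 1]].
At the point, J = [[0.0000, 3.0000], [-3.0000, 3.2500]] (det J = 9.0000).
Solving J·Δ = −F gives Δ = (-0.4167, 0.0000).
Then the next iterate is (a, b)₁ = (1.0833, -1.0000).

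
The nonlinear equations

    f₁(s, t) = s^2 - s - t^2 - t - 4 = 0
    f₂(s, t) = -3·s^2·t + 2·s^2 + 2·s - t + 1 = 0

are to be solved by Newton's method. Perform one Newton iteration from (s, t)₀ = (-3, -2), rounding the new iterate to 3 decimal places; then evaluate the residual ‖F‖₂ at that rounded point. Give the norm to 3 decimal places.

At (-3, -2): F = (6.000, 69.000).
Jacobian J = [[2·s - 1, -2·t - 1], [-6·s·t + 4·s + 2, -3·s^2 - 1]].
At the point, J = [[-7.000, 3.000], [-46.000, -28.000]] (det J = 334.000).
Solving J·Δ = −F gives Δ = (1.123, 0.620).
Then the next iterate is (s, t)₁ = (-1.877, -1.380).
Re-evaluating at (-1.877, -1.380): F = (0.87573, 20.25801), so ‖F‖₂ = 20.277.

20.277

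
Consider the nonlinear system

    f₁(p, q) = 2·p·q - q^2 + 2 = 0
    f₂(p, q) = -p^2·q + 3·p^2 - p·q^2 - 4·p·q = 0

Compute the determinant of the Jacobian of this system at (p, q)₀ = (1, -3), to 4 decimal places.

-126.0000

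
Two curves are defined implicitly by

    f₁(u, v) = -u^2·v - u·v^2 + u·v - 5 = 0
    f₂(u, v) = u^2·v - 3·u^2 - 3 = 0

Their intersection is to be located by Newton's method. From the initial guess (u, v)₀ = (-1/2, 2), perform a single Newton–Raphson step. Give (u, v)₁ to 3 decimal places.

(1.850, 5.600)

At (-1/2, 2): F = (-4.500, -3.250).
Jacobian J = [[-2·u·v - v^2 + v, -u^2 - 2·u·v + u], [2·u·v - 6·u, u^2]].
At the point, J = [[0.000, 1.250], [1.000, 0.250]] (det J = -1.250).
Solving J·Δ = −F gives Δ = (2.350, 3.600).
Then the next iterate is (u, v)₁ = (1.850, 5.600).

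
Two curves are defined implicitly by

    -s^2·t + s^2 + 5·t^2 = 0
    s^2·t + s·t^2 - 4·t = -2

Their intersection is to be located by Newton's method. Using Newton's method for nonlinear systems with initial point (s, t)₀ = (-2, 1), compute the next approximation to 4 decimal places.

(-0.8889, 0.1667)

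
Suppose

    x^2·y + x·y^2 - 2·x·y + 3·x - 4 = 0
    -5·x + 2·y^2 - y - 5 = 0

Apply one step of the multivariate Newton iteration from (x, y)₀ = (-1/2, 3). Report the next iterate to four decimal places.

(1.4330, 2.7423)

At (-1/2, 3): F = (-6.2500, 12.5000).
Jacobian J = [[2·x·y + y^2 - 2·y + 3, x^2 + 2·x·y - 2·x], [-5, 4·y - 1]].
At the point, J = [[3.0000, -1.7500], [-5.0000, 11.0000]] (det J = 24.2500).
Solving J·Δ = −F gives Δ = (1.9330, -0.2577).
Then the next iterate is (x, y)₁ = (1.4330, 2.7423).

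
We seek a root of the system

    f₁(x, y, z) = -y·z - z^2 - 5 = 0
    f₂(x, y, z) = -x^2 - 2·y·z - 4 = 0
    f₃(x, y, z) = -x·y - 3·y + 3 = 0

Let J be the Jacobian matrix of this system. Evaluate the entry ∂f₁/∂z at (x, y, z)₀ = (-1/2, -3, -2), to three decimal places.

7.000

∂f₁/∂z = -y - 2·z.
At (-1/2, -3, -2) this is 7.000.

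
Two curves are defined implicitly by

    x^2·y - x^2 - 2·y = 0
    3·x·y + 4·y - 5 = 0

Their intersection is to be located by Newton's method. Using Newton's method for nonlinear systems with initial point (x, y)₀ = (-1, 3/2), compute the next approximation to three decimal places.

(0.714, -2.714)

At (-1, 3/2): F = (-2.500, -3.500).
Jacobian J = [[2·x·y - 2·x, x^2 - 2], [3·y, 3·x + 4]].
At the point, J = [[-1.000, -1.000], [4.500, 1.000]] (det J = 3.500).
Solving J·Δ = −F gives Δ = (1.714, -4.214).
Then the next iterate is (x, y)₁ = (0.714, -2.714).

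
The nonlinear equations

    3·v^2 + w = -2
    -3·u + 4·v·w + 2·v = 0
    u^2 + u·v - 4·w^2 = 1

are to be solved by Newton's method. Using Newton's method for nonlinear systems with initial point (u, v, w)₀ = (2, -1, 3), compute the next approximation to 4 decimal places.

At (2, -1, 3): F = (8.0000, -20.0000, -35.0000).
Jacobian J = [[0, 6·v, 1], [-3, 4·w + 2, 4·v], [2·u + v, u, -8·w]].
At the point, J = [[0.0000, -6.0000, 1.0000], [-3.0000, 14.0000, -4.0000], [3.0000, 2.0000, -24.0000]] (det J = 456.0000).
Solving J·Δ = −F gives Δ = (0.2939, 1.1118, -1.3289).
Then the next iterate is (u, v, w)₁ = (2.2939, 0.1118, 1.6711).

(2.2939, 0.1118, 1.6711)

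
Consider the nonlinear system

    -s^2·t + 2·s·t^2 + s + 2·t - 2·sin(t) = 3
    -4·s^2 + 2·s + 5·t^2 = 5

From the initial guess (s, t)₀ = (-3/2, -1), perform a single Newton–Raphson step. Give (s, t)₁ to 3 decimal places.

(0.209, 0.192)

At (-3/2, -1): F = (-5.56706, -12.000).
Jacobian J = [[-2·s·t + 2·t^2 + 1, -s^2 + 4·s·t - 2·cos(t) + 2], [-8·s + 2, 10·t]].
At the point, J = [[0.000, 4.66940], [14.000, -10.000]] (det J = -65.37154).
Solving J·Δ = −F gives Δ = (1.709, 1.192).
Then the next iterate is (s, t)₁ = (0.209, 0.192).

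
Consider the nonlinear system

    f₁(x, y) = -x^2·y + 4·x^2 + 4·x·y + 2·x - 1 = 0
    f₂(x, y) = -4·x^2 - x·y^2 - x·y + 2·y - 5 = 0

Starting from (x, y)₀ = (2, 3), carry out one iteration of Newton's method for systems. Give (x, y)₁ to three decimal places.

(-0.077, 4.596)

At (2, 3): F = (31.000, -39.000).
Jacobian J = [[-2·x·y + 8·x + 4·y + 2, -x^2 + 4·x], [-8·x - y^2 - y, -2·x·y - x + 2]].
At the point, J = [[18.000, 4.000], [-28.000, -12.000]] (det J = -104.000).
Solving J·Δ = −F gives Δ = (-2.077, 1.596).
Then the next iterate is (x, y)₁ = (-0.077, 4.596).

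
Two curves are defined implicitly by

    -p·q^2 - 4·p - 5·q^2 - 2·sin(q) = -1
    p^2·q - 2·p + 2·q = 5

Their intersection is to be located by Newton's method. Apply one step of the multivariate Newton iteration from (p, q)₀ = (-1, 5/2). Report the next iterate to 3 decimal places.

(-0.880, 1.281)

At (-1, 5/2): F = (-21.19694, 4.500).
Jacobian J = [[-q^2 - 4, -2·p·q - 10·q - 2·cos(q)], [2·p·q - 2, p^2 + 2]].
At the point, J = [[-10.250, -18.39771], [-7.000, 3.000]] (det J = -159.53399).
Solving J·Δ = −F gives Δ = (0.120, -1.219).
Then the next iterate is (p, q)₁ = (-0.880, 1.281).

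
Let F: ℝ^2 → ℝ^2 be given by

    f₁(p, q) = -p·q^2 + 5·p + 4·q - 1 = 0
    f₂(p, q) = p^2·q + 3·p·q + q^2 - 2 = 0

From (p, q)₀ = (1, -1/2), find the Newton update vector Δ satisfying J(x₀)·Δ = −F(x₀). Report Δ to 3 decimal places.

(-0.897, 0.502)

At (1, -1/2): F = (1.750, -3.750).
Jacobian J = [[-q^2 + 5, -2·p·q + 4], [2·p·q + 3·q, p^2 + 3·p + 2·q]].
At the point, J = [[4.750, 5.000], [-2.500, 3.000]] (det J = 26.750).
Solving J·Δ = −F gives Δ = (-0.897, 0.502).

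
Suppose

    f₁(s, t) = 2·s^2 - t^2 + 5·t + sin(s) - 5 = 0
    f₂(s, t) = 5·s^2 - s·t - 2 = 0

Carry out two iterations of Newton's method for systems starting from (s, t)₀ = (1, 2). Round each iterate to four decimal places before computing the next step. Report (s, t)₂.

(0.6970, 0.6548)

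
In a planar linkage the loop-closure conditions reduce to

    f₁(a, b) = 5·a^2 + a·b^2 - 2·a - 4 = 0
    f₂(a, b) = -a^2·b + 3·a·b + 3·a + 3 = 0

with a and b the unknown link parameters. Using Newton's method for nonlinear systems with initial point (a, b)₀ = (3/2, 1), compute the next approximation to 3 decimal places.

(2.225, -4.300)

At (3/2, 1): F = (5.750, 9.750).
Jacobian J = [[10·a + b^2 - 2, 2·a·b], [-2·a·b + 3·b + 3, -a^2 + 3·a]].
At the point, J = [[14.000, 3.000], [3.000, 2.250]] (det J = 22.500).
Solving J·Δ = −F gives Δ = (0.725, -5.300).
Then the next iterate is (a, b)₁ = (2.225, -4.300).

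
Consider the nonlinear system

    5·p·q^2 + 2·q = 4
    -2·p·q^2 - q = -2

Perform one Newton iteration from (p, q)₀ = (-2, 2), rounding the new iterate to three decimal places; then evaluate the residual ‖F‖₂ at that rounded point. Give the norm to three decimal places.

At (-2, 2): F = (-40.000, 16.000).
Jacobian J = [[5·q^2, 10·p·q + 2], [-2·q^2, -4·p·q - 1]].
At the point, J = [[20.000, -38.000], [-8.000, 15.000]] (det J = -4.000).
Solving J·Δ = −F gives Δ = (2.000, 0.000).
Then the next iterate is (p, q)₁ = (0.000, 2.000).
Re-evaluating at (0.000, 2.000): F = (0.000, 0.000), so ‖F‖₂ = 0.000.

0.000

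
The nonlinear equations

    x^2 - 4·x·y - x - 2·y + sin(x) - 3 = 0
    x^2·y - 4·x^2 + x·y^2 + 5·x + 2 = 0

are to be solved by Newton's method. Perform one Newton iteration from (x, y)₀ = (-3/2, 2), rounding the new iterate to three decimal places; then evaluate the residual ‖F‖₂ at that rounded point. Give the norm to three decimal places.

58.930

At (-3/2, 2): F = (7.75251, -16.000).
Jacobian J = [[2·x - 4·y + cos(x) - 1, -4·x - 2], [2·x·y - 8·x + y^2 + 5, x^2 + 2·x·y]].
At the point, J = [[-11.92926, 4.000], [15.000, -3.750]] (det J = -15.26526).
Solving J·Δ = −F gives Δ = (2.288, 4.886).
Then the next iterate is (x, y)₁ = (0.788, 6.886).
Re-evaluating at (0.788, 6.886): F = (-37.93478, 45.09664), so ‖F‖₂ = 58.930.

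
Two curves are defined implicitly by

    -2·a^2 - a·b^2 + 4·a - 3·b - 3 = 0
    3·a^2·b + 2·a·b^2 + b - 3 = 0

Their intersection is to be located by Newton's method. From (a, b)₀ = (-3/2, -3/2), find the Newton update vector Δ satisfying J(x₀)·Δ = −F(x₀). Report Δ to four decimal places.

(0.9612, 0.2432)

At (-3/2, -3/2): F = (-5.6250, -21.3750).
Jacobian J = [[-4·a - b^2 + 4, -2·a·b - 3], [6·a·b + 2·b^2, 3·a^2 + 4·a·b + 1]].
At the point, J = [[7.7500, -7.5000], [18.0000, 16.7500]] (det J = 264.8125).
Solving J·Δ = −F gives Δ = (0.9612, 0.2432).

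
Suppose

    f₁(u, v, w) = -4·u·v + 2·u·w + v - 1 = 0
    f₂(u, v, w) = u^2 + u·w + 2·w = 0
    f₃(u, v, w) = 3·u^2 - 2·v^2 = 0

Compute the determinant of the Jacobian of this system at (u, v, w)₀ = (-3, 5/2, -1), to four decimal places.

-66.0000

J = [[-4·v + 2·w, -4·u + 1, 2·u], [2·u + w, 0, u + 2], [6·u, -4·v, 0]].
At the point, J = [[-12.0000, 13.0000, -6.0000], [-7.0000, 0.0000, -1.0000], [-18.0000, -10.0000, 0.0000]].
det J = -66.0000.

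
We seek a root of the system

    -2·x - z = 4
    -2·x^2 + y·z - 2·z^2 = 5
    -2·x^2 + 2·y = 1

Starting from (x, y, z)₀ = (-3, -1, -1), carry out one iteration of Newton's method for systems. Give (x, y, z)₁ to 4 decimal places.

(-0.8750, -3.2500, -2.2500)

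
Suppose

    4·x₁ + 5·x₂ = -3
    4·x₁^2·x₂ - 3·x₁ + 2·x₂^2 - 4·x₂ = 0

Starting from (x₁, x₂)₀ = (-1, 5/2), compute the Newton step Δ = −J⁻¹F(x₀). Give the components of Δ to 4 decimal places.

(-0.2419, -2.1065)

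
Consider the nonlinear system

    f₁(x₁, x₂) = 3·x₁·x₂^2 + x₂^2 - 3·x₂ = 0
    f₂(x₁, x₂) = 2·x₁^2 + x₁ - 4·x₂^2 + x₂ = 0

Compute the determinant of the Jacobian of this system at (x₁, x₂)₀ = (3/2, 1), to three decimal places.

-77.000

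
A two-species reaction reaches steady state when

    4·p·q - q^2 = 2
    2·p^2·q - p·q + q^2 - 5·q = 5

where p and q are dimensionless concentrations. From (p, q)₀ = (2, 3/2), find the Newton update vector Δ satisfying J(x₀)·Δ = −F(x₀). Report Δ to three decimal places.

(1.307, -3.118)

At (2, 3/2): F = (7.750, -1.250).
Jacobian J = [[4·q, 4·p - 2·q], [4·p·q - q, 2·p^2 - p + 2·q - 5]].
At the point, J = [[6.000, 5.000], [10.500, 4.000]] (det J = -28.500).
Solving J·Δ = −F gives Δ = (1.307, -3.118).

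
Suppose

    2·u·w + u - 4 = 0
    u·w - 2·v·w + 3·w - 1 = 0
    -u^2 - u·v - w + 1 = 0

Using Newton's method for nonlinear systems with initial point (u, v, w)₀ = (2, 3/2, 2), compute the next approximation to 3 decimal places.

(0.375, 1.703, 2.531)

At (2, 3/2, 2): F = (6.000, 3.000, -8.000).
Jacobian J = [[2·w + 1, 0, 2·u], [w, -2·w, u - 2·v + 3], [-2·u - v, -u, -1]].
At the point, J = [[5.000, 0.000, 4.000], [2.000, -4.000, 2.000], [-5.500, -2.000, -1.000]] (det J = -64.000).
Solving J·Δ = −F gives Δ = (-1.625, 0.203, 0.531).
Then the next iterate is (u, v, w)₁ = (0.375, 1.703, 2.531).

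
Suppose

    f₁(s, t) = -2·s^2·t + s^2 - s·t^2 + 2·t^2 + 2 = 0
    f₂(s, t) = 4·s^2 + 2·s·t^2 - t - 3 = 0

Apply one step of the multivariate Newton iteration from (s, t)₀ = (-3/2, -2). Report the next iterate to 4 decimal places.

At (-3/2, -2): F = (27.2500, -4.0000).
Jacobian J = [[-4·s·t + 2·s - t^2, -2·s^2 - 2·s·t + 4·t], [8·s + 2·t^2, 4·s·t - 1]].
At the point, J = [[-19.0000, -18.5000], [-4.0000, 11.0000]] (det J = -283.0000).
Solving J·Δ = −F gives Δ = (0.7977, 0.6537).
Then the next iterate is (s, t)₁ = (-0.7023, -1.3463).

(-0.7023, -1.3463)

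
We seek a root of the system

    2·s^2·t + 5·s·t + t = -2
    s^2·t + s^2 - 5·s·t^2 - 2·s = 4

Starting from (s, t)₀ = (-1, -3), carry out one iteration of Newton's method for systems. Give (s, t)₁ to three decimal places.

At (-1, -3): F = (8.000, 41.000).
Jacobian J = [[4·s·t + 5·t, 2·s^2 + 5·s + 1], [2·s·t + 2·s - 5·t^2 - 2, s^2 - 10·s·t]].
At the point, J = [[-3.000, -2.000], [-43.000, -29.000]] (det J = 1.000).
Solving J·Δ = −F gives Δ = (150.000, -221.000).
Then the next iterate is (s, t)₁ = (149.000, -224.000).

(149.000, -224.000)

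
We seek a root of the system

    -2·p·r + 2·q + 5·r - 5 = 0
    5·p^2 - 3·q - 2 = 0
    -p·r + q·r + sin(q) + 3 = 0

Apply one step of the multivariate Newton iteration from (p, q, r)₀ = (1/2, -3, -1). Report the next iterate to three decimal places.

At (1/2, -3, -1): F = (-15.000, 8.250, 6.35888).
Jacobian J = [[-2·r, 2, -2·p + 5], [10·p, -3, 0], [-r, r + cos(q), -p + q]].
At the point, J = [[2.000, 2.000, 4.000], [5.000, -3.000, 0.000], [1.000, -1.98999, -3.500]] (det J = 28.20015).
Solving J·Δ = −F gives Δ = (3.160, 8.017, -1.838).
Then the next iterate is (p, q, r)₁ = (3.660, 5.017, -2.838).

(3.660, 5.017, -2.838)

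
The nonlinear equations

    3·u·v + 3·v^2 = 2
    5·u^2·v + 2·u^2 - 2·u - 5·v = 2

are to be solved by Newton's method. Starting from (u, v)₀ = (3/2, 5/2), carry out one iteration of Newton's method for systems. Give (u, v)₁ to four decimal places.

(1.3427, 1.1246)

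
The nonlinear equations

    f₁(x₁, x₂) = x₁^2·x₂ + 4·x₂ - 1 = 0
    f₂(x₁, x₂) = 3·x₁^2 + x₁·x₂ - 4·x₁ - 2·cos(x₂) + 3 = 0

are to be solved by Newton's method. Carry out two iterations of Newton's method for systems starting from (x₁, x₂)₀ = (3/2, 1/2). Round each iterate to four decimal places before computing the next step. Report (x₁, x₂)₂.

At (3/2, 1/2): F = (2.1250, 2.744835).
Jacobian J = [[2·x₁·x₂, x₁^2 + 4], [6·x₁ + x₂ - 4, x₁ + 2·sin(x₂)]].
At the point, J = [[1.5000, 6.2500], [5.5000, 2.458851]] (det J = -30.686723).
Solving J·Δ = −F gives Δ = (-0.3888, -0.2467).
Then the next iterate is (x₁, x₂)₁ = (1.1112, 0.2533).
Round to (1.1112, 0.2533) and repeat: F = (0.325966, 0.604782), J = [[0.562934, 5.234765], [2.9205, 1.612400]].
Δ = (-0.1836, -0.0425), so (x₁, x₂)₂ = (0.9276, 0.2108).

(0.9276, 0.2108)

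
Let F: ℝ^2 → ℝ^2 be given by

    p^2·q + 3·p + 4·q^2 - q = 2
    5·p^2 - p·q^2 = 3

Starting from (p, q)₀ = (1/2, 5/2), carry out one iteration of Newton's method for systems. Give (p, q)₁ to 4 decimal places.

(-3.1152, 2.3576)

At (1/2, 5/2): F = (22.6250, -4.8750).
Jacobian J = [[2·p·q + 3, p^2 + 8·q - 1], [10·p - q^2, -2·p·q]].
At the point, J = [[5.5000, 19.2500], [-1.2500, -2.5000]] (det J = 10.3125).
Solving J·Δ = −F gives Δ = (-3.6152, -0.1424).
Then the next iterate is (p, q)₁ = (-3.1152, 2.3576).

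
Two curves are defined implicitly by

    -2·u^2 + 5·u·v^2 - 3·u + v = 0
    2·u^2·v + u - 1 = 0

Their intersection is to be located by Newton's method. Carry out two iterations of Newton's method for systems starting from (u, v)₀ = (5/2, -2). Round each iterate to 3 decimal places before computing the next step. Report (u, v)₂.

At (5/2, -2): F = (28.000, -23.500).
Jacobian J = [[-4·u + 5·v^2 - 3, 10·u·v + 1], [4·u·v + 1, 2·u^2]].
At the point, J = [[7.000, -49.000], [-19.000, 12.500]] (det J = -843.500).
Solving J·Δ = −F gives Δ = (-0.950, 0.436).
Then the next iterate is (u, v)₁ = (1.550, -1.564).
Round to (1.550, -1.564) and repeat: F = (7.93824, -6.96502), J = [[3.03048, -23.242], [-8.69680, 4.805]].
Δ = (-0.660, 0.256), so (u, v)₂ = (0.890, -1.308).

(0.890, -1.308)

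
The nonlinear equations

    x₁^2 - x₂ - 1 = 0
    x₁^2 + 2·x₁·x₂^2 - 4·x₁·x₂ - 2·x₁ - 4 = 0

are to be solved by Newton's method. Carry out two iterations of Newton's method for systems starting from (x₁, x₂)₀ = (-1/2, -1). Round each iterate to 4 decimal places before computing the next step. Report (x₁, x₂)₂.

At (-1/2, -1): F = (0.2500, -5.7500).
Jacobian J = [[2·x₁, -1], [2·x₁ + 2·x₂^2 - 4·x₂ - 2, 4·x₁·x₂ - 4·x₁]].
At the point, J = [[-1.0000, -1.0000], [3.0000, 4.0000]] (det J = -1.0000).
Solving J·Δ = −F gives Δ = (-4.7500, 5.0000).
Then the next iterate is (x₁, x₂)₁ = (-5.2500, 4.0000).
Round to (-5.2500, 4.0000) and repeat: F = (22.5625, -49.9375), J = [[-10.5000, -1.0000], [3.5000, -63.0000]].
Δ = (2.2126, -0.6697), so (x₁, x₂)₂ = (-3.0374, 3.3303).

(-3.0374, 3.3303)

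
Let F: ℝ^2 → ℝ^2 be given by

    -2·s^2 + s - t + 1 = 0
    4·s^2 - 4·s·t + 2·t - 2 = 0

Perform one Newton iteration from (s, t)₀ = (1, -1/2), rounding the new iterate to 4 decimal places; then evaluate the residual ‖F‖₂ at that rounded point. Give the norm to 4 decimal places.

0.5010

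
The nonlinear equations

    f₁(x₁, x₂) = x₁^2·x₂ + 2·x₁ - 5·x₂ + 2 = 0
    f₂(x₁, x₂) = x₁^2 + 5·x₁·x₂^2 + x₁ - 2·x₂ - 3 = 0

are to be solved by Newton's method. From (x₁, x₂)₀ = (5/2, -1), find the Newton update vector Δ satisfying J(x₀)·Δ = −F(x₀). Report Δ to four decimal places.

(2.6849, 1.8439)

At (5/2, -1): F = (5.7500, 20.2500).
Jacobian J = [[2·x₁·x₂ + 2, x₁^2 - 5], [2·x₁ + 5·x₂^2 + 1, 10·x₁·x₂ - 2]].
At the point, J = [[-3.0000, 1.2500], [11.0000, -27.0000]] (det J = 67.2500).
Solving J·Δ = −F gives Δ = (2.6849, 1.8439).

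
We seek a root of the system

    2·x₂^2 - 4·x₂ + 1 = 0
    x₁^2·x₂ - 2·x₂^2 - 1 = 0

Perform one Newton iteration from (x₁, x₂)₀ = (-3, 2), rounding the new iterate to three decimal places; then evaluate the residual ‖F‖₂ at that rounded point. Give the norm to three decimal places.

1.905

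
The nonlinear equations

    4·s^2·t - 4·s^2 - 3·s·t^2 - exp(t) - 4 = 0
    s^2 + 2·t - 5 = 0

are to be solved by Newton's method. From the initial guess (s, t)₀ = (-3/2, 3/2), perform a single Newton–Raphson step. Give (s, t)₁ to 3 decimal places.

(-1.773, 0.966)

At (-3/2, 3/2): F = (6.14331, 0.250).
Jacobian J = [[8·s·t - 8·s - 3·t^2, 4·s^2 - 6·s·t - exp(t)], [2·s, 2]].
At the point, J = [[-12.750, 18.01831], [-3.000, 2.000]] (det J = 28.55493).
Solving J·Δ = −F gives Δ = (-0.273, -0.534).
Then the next iterate is (s, t)₁ = (-1.773, 0.966).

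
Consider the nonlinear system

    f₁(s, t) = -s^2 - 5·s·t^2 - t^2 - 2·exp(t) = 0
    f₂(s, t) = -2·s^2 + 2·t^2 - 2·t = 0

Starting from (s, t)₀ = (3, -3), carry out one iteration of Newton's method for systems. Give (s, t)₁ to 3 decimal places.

At (3, -3): F = (-153.09957, 6.000).
Jacobian J = [[-2·s - 5·t^2, -10·s·t - 2·t - 2·exp(t)], [-4·s, 4·t - 2]].
At the point, J = [[-51.000, 95.90043], [-12.000, -14.000]] (det J = 1864.80511).
Solving J·Δ = −F gives Δ = (-0.841, 1.149).
Then the next iterate is (s, t)₁ = (2.159, -1.851).

(2.159, -1.851)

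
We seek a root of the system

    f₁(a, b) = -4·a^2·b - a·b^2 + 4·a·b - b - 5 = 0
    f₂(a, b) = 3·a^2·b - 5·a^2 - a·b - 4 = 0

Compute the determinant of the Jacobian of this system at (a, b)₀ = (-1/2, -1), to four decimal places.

J = [[-8·a·b - b^2 + 4·b, -4·a^2 - 2·a·b + 4·a - 1], [6·a·b - 10·a - b, 3·a^2 - a]].
At the point, J = [[-9.0000, -5.0000], [9.0000, 1.2500]].
det J = 33.7500.

33.7500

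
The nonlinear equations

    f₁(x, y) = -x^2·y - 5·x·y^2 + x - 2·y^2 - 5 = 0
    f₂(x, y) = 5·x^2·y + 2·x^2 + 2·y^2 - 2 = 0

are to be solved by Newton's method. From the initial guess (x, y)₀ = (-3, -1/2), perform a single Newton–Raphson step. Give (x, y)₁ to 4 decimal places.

(-4.9356, -0.2254)

At (-3, -1/2): F = (-0.2500, -6.0000).
Jacobian J = [[-2·x·y - 5·y^2 + 1, -x^2 - 10·x·y - 4·y], [10·x·y + 4·x, 5·x^2 + 4·y]].
At the point, J = [[-3.2500, -22.0000], [3.0000, 43.0000]] (det J = -73.7500).
Solving J·Δ = −F gives Δ = (-1.9356, 0.2746).
Then the next iterate is (x, y)₁ = (-4.9356, -0.2254).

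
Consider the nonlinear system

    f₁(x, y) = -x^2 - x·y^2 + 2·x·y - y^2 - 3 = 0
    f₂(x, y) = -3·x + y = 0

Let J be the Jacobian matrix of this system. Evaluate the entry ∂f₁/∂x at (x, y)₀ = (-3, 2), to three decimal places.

∂f₁/∂x = -2·x - y^2 + 2·y.
At (-3, 2) this is 6.000.

6.000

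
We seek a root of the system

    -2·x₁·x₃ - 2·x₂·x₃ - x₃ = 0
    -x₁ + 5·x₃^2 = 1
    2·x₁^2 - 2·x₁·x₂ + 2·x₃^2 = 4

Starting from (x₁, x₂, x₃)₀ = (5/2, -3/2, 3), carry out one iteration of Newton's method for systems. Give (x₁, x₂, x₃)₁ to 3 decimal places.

At (5/2, -3/2, 3): F = (-9.000, 41.500, 34.000).
Jacobian J = [[-2·x₃, -2·x₃, -2·x₁ - 2·x₂ - 1], [-1, 0, 10·x₃], [4·x₁ - 2·x₂, -2·x₁, 4·x₃]].
At the point, J = [[-6.000, -6.000, -3.000], [-1.000, 0.000, 30.000], [13.000, -5.000, 12.000]] (det J = -3327.000).
Solving J·Δ = −F gives Δ = (-1.160, 0.371, -1.422).
Then the next iterate is (x₁, x₂, x₃)₁ = (1.340, -1.129, 1.578).

(1.340, -1.129, 1.578)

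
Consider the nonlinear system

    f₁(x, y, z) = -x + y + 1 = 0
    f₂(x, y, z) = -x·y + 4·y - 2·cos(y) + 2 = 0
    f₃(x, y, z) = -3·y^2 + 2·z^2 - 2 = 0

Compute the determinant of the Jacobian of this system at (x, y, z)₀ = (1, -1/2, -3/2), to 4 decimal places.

J = [[-1, 1, 0], [-y, -x + 2·sin(y) + 4, 0], [0, -6·y, 4·z]].
At the point, J = [[-1.0000, 1.0000, 0.0000], [0.5000, 2.041149, 0.0000], [0.0000, 3.0000, -6.0000]].
det J = 15.2469.

15.2469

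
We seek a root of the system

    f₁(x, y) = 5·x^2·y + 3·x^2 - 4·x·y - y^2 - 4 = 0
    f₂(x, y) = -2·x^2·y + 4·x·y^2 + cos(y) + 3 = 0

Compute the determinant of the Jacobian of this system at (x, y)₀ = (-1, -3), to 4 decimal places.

437.0803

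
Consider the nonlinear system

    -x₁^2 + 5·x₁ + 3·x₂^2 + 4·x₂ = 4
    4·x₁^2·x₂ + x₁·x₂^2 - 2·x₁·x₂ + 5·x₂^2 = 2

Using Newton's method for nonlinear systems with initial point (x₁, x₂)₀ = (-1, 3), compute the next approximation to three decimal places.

At (-1, 3): F = (29.000, 52.000).
Jacobian J = [[-2·x₁ + 5, 6·x₂ + 4], [8·x₁·x₂ + x₂^2 - 2·x₂, 4·x₁^2 + 2·x₁·x₂ - 2·x₁ + 10·x₂]].
At the point, J = [[7.000, 22.000], [-21.000, 30.000]] (det J = 672.000).
Solving J·Δ = −F gives Δ = (0.408, -1.448).
Then the next iterate is (x₁, x₂)₁ = (-0.592, 1.552).

(-0.592, 1.552)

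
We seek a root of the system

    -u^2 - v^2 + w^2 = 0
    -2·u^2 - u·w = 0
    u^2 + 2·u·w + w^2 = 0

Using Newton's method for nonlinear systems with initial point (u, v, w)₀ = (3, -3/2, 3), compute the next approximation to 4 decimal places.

(1.5000, -0.7500, 1.5000)

At (3, -3/2, 3): F = (-2.2500, -27.0000, 36.0000).
Jacobian J = [[-2·u, -2·v, 2·w], [-4·u - w, 0, -u], [2·u + 2·w, 0, 2·u + 2·w]].
At the point, J = [[-6.0000, 3.0000, 6.0000], [-15.0000, 0.0000, -3.0000], [12.0000, 0.0000, 12.0000]] (det J = 432.0000).
Solving J·Δ = −F gives Δ = (-1.5000, 0.7500, -1.5000).
Then the next iterate is (u, v, w)₁ = (1.5000, -0.7500, 1.5000).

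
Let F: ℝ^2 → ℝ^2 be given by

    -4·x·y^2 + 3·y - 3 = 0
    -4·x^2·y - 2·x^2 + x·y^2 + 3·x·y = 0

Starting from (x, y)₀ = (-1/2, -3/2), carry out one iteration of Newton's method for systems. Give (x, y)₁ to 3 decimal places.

At (-1/2, -3/2): F = (-3.000, 2.125).
Jacobian J = [[-4·y^2, -8·x·y + 3], [-8·x·y - 4·x + y^2 + 3·y, -4·x^2 + 2·x·y + 3·x]].
At the point, J = [[-9.000, -3.000], [-6.250, -1.000]] (det J = -9.750).
Solving J·Δ = −F gives Δ = (0.962, -3.885).
Then the next iterate is (x, y)₁ = (0.462, -5.385).

(0.462, -5.385)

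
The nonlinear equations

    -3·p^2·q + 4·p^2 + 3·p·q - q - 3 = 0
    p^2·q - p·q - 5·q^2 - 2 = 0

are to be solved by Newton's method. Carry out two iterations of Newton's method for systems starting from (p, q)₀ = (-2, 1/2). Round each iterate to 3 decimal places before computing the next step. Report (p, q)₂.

(-2.073, 0.706)

At (-2, 1/2): F = (3.500, -0.250).
Jacobian J = [[-6·p·q + 8·p + 3·q, -3·p^2 + 3·p - 1], [2·p·q - q, p^2 - p - 10·q]].
At the point, J = [[-8.500, -19.000], [-2.500, 1.000]] (det J = -56.000).
Solving J·Δ = −F gives Δ = (-0.022, 0.194).
Then the next iterate is (p, q)₁ = (-2.022, 0.694).
Round to (-2.022, 0.694) and repeat: F = (-0.06209, -0.16750), J = [[-5.67439, -19.33145], [-3.50054, -0.82952]].
Δ = (-0.051, 0.012), so (p, q)₂ = (-2.073, 0.706).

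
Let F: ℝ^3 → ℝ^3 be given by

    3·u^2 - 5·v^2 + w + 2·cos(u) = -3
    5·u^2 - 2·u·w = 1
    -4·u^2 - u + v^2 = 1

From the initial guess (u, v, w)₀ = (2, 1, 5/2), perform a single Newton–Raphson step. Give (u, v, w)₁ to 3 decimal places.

At (2, 1, 5/2): F = (11.66771, 9.000, -18.000).
Jacobian J = [[6·u - 2·sin(u), -10·v, 1], [10·u - 2·w, 0, -2·u], [-8·u - 1, 2·v, 0]].
At the point, J = [[10.18141, -10.000, 1.000], [15.000, 0.000, -4.000], [-17.000, 2.000, 0.000]] (det J = -568.54876).
Solving J·Δ = −F gives Δ = (-1.071, -0.100, -1.765).
Then the next iterate is (u, v, w)₁ = (0.929, 0.900, 0.735).

(0.929, 0.900, 0.735)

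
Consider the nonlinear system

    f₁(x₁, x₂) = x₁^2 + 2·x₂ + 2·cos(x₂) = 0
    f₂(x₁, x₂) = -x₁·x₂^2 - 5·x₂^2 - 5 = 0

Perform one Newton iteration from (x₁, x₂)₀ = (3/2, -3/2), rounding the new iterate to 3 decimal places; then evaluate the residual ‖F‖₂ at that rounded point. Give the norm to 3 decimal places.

7.066

At (3/2, -3/2): F = (-0.60853, -19.625).
Jacobian J = [[2·x₁, -2·sin(x₂) + 2], [-x₂^2, -2·x₁·x₂ - 10·x₂]].
At the point, J = [[3.000, 3.99499], [-2.250, 19.500]] (det J = 67.48873).
Solving J·Δ = −F gives Δ = (-0.986, 0.893).
Then the next iterate is (x₁, x₂)₁ = (0.514, -0.607).
Re-evaluating at (0.514, -0.607): F = (0.69292, -7.03163), so ‖F‖₂ = 7.066.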